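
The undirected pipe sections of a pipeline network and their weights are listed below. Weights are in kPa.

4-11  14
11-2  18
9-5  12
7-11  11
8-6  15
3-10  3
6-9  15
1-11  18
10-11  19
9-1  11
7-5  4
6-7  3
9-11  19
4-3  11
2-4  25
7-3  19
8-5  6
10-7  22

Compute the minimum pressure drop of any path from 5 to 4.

29 kPa

Running Dijkstra from 5:
5: 0
7: 4  (via 5)
8: 6  (via 5)
6: 7  (via 7)
9: 12  (via 5)
11: 15  (via 7)
1: 23  (via 9)
3: 23  (via 7)
10: 26  (via 7)
4: 29  (via 11)
Shortest route: 5–7–11–4 = 29 kPa.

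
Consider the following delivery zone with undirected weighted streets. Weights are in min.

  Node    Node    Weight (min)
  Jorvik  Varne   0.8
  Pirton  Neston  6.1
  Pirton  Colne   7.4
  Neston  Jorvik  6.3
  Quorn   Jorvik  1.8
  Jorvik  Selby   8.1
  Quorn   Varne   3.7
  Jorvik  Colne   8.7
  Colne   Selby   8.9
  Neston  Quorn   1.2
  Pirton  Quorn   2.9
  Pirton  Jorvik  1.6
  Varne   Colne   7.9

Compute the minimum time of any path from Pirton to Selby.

9.7 min

Compare a few routes:
Pirton → Jorvik → Selby: 1.6+8.1 = 9.7
Pirton → Quorn → Jorvik → Selby: 2.9+1.8+8.1 = 12.8
Cheapest is Pirton → Jorvik → Selby at 9.7 min.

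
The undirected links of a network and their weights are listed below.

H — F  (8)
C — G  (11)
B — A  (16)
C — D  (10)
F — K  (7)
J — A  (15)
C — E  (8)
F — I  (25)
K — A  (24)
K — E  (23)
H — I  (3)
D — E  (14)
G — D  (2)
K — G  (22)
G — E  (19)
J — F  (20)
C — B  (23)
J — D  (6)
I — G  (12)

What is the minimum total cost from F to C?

Compare a few routes:
F → H → I → G → D → C: 8+3+12+2+10 = 35
F → H → I → G → C: 8+3+12+11 = 34
Cheapest is F → H → I → G → C at 34.

34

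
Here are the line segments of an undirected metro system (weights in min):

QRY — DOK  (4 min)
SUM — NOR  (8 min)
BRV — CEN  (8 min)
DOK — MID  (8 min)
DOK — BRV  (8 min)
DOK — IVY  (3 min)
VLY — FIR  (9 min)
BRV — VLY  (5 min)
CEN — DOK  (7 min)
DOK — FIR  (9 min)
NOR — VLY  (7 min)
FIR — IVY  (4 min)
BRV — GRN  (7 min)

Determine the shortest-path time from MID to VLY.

21 min

Running Dijkstra from MID:
MID: 0
DOK: 8  (via MID)
IVY: 11  (via DOK)
QRY: 12  (via DOK)
CEN: 15  (via DOK)
FIR: 15  (via IVY)
BRV: 16  (via DOK)
VLY: 21  (via BRV)
Shortest route: MID → DOK → BRV → VLY = 21 min.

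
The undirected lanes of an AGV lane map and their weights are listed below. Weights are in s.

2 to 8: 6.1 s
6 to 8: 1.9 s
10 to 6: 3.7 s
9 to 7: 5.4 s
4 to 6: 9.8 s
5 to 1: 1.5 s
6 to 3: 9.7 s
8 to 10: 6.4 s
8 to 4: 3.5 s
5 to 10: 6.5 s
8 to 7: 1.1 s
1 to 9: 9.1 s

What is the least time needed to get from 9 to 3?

Settle nodes by increasing distance from 9:
9: 0
7: 5.4  (via 9)
8: 6.5  (via 7)
6: 8.4  (via 8)
1: 9.1  (via 9)
4: 10  (via 8)
5: 10.6  (via 1)
10: 12.1  (via 6)
2: 12.6  (via 8)
3: 18.1  (via 6)
Shortest route: 9 → 7 → 8 → 6 → 3 = 18.1 s.

18.1 s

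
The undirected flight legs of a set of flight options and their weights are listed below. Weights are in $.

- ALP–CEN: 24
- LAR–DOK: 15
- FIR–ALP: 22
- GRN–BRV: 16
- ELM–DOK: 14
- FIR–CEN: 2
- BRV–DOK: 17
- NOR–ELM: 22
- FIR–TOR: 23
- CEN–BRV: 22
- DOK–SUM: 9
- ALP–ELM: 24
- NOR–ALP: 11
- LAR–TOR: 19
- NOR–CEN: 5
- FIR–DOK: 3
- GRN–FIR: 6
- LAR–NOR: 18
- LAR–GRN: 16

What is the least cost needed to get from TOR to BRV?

Settle nodes by increasing distance from TOR:
TOR: 0
LAR: 19  (via TOR)
FIR: 23  (via TOR)
CEN: 25  (via FIR)
DOK: 26  (via FIR)
GRN: 29  (via FIR)
NOR: 30  (via CEN)
SUM: 35  (via DOK)
ELM: 40  (via DOK)
ALP: 41  (via NOR)
BRV: 43  (via DOK)
Shortest route: TOR–FIR–DOK–BRV = $43.

$43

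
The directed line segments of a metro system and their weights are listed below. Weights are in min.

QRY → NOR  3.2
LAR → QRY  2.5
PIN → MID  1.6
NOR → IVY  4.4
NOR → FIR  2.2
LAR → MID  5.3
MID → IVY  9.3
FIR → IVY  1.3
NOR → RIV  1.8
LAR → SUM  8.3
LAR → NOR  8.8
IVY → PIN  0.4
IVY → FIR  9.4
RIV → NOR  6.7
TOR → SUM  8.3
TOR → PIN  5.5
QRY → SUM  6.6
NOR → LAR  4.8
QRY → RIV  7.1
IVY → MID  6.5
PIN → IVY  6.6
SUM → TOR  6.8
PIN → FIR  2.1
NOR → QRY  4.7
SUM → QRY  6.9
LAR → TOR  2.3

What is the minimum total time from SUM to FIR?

12.3 min

Settle nodes by increasing distance from SUM:
SUM: 0
TOR: 6.8  (via SUM)
QRY: 6.9  (via SUM)
NOR: 10.1  (via QRY)
RIV: 11.9  (via NOR)
FIR: 12.3  (via NOR)
Shortest route: SUM–QRY–NOR–FIR = 12.3 min.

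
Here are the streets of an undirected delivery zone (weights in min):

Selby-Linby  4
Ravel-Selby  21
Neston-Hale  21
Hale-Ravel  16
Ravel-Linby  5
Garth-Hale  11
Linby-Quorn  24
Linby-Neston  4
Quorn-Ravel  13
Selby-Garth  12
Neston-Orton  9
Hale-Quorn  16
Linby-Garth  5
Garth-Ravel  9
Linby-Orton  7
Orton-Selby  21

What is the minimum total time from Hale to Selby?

20 min

Running Dijkstra from Hale:
Hale: 0
Garth: 11  (via Hale)
Linby: 16  (via Garth)
Quorn: 16  (via Hale)
Ravel: 16  (via Hale)
Selby: 20  (via Linby)
Shortest route: Hale–Garth–Linby–Selby = 20 min.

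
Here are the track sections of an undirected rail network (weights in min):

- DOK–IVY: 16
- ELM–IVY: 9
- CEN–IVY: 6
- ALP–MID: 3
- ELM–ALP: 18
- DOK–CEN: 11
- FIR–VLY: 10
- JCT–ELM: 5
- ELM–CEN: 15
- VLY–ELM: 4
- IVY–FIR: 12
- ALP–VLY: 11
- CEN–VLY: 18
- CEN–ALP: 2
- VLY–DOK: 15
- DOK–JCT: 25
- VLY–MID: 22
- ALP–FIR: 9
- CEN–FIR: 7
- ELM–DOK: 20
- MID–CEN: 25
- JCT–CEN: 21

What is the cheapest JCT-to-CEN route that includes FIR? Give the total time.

Best JCT to FIR: JCT → ELM → VLY → FIR costing 19
Shortest FIR→CEN: FIR → CEN = 7
Total via FIR: 19 + 7 = 26 min.

26 min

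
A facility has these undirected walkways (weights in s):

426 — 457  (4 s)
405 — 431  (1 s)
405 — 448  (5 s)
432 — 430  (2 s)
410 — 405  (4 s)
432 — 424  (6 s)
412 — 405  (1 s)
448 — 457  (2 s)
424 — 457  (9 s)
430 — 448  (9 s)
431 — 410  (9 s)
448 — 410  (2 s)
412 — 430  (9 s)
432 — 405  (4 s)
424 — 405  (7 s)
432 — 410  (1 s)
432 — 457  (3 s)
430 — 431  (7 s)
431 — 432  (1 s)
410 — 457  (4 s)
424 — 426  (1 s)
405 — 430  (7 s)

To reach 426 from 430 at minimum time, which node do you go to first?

Candidate routes:
430 - 432 - 410 - 448 - 457 - 426: 2+1+2+2+4 = 11
430 - 432 - 410 - 457 - 426: 2+1+4+4 = 11
430 - 432 - 457 - 426: 2+3+4 = 9
Cheapest is 430 - 432 - 457 - 426 at 9 s.
So from 430 the first move is to 432.

432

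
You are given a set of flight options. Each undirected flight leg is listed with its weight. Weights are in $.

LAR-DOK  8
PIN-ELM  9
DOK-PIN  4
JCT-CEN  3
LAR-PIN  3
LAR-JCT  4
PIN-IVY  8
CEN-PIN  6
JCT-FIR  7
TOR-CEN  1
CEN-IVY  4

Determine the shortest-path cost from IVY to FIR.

Running Dijkstra from IVY:
IVY: 0
CEN: 4  (via IVY)
TOR: 5  (via CEN)
JCT: 7  (via CEN)
PIN: 8  (via IVY)
LAR: 11  (via JCT)
DOK: 12  (via PIN)
FIR: 14  (via JCT)
Shortest route: IVY → CEN → JCT → FIR = $14.

$14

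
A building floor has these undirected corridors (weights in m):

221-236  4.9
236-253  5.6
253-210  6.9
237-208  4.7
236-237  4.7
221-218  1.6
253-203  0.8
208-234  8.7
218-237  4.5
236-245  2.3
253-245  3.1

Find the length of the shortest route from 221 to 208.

10.8 m

Compare a few routes:
221 → 236 → 237 → 208: 4.9+4.7+4.7 = 14.3
221 → 218 → 237 → 208: 1.6+4.5+4.7 = 10.8
The minimum is 10.8 m via 221 → 218 → 237 → 208.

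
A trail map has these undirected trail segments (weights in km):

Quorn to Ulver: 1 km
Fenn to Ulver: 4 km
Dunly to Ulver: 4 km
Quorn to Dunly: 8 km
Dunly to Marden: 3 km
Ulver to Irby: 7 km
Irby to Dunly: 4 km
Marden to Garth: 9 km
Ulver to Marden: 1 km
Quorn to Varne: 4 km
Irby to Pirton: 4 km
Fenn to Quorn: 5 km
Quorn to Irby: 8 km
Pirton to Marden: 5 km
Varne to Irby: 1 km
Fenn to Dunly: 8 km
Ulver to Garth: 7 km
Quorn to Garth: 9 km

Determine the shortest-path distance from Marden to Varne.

6 km

Shortest distances from Marden:
Marden: 0
Ulver: 1  (via Marden)
Quorn: 2  (via Ulver)
Dunly: 3  (via Marden)
Fenn: 5  (via Ulver)
Pirton: 5  (via Marden)
Varne: 6  (via Quorn)
Shortest route: Marden–Ulver–Quorn–Varne = 6 km.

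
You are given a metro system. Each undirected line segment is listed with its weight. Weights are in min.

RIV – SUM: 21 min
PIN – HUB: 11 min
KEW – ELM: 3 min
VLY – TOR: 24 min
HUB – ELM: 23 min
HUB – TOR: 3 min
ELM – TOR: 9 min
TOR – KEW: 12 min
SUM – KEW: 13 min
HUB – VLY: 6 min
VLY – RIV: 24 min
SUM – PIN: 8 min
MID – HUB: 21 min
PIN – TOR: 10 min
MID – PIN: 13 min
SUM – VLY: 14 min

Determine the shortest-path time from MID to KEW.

34 min

Shortest distances from MID:
MID: 0
PIN: 13  (via MID)
HUB: 21  (via MID)
SUM: 21  (via PIN)
TOR: 23  (via PIN)
VLY: 27  (via HUB)
ELM: 32  (via TOR)
KEW: 34  (via SUM)
Shortest route: MID → PIN → SUM → KEW = 34 min.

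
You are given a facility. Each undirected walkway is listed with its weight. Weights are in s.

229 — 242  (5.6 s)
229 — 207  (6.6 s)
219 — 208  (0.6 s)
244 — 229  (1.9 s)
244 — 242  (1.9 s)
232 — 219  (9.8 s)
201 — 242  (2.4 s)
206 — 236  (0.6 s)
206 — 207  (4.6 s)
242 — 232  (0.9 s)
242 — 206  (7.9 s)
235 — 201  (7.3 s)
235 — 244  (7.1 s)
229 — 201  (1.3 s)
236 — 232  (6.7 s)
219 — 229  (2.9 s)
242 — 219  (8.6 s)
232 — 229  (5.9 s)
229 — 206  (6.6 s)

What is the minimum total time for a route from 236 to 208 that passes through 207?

15.3 s

Shortest 236→207: 236–206–207 = 5.2
Shortest 207→208: 207–229–219–208 = 10.1
Total via 207: 5.2 + 10.1 = 15.3 s.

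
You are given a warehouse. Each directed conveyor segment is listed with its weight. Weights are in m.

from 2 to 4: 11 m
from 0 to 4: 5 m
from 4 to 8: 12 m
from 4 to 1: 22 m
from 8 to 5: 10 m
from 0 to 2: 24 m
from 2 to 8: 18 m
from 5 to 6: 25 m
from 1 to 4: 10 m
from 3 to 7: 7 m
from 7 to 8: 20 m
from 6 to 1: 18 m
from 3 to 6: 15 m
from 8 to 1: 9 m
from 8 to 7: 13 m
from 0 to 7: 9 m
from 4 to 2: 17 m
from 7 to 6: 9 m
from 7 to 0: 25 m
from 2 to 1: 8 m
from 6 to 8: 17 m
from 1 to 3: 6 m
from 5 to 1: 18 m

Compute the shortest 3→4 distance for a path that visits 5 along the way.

65 m

Best 3 to 5: 3–7–8–5 costing 37
Shortest 5→4: 5–1–4 = 28
Total via 5: 37 + 28 = 65 m.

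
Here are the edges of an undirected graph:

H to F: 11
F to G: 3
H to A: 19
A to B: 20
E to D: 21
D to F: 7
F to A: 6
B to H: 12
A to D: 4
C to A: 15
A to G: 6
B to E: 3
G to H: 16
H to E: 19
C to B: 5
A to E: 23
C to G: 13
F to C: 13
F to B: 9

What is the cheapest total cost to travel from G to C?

13

Compare a few routes:
G → F → B → C: 3+9+5 = 17
G → C: 13 = 13
G → F → C: 3+13 = 16
The minimum is 13 via G → C.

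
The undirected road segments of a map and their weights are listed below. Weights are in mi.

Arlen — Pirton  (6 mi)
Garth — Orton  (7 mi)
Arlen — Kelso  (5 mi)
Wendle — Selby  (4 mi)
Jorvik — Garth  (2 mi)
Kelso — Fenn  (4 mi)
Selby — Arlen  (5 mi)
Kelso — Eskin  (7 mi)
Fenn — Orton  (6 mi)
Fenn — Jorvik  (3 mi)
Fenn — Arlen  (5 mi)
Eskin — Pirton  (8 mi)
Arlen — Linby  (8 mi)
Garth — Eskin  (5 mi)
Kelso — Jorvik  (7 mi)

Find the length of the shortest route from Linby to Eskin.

Enumerating some paths:
Linby - Arlen - Pirton - Eskin: 8+6+8 = 22
Linby - Arlen - Kelso - Eskin: 8+5+7 = 20
Cheapest is Linby - Arlen - Kelso - Eskin at 20 mi.

20 mi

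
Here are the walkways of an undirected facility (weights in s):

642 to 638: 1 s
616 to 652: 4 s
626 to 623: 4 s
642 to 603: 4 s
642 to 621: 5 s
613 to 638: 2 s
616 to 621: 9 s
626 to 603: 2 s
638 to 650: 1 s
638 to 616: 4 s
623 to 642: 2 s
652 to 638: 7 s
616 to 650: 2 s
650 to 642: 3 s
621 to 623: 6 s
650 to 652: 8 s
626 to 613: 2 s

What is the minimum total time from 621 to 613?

Settle nodes by increasing distance from 621:
621: 0
642: 5  (via 621)
623: 6  (via 621)
638: 6  (via 642)
650: 7  (via 638)
613: 8  (via 638)
Shortest route: 621–642–638–613 = 8 s.

8 s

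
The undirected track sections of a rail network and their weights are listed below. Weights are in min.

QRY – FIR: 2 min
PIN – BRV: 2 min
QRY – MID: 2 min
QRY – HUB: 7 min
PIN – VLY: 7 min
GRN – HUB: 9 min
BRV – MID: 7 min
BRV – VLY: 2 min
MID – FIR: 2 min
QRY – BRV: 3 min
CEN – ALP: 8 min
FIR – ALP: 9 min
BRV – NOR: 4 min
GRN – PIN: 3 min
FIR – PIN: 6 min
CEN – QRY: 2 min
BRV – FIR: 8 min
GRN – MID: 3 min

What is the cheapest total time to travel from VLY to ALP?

15 min

Enumerating some paths:
VLY - BRV - QRY - FIR - ALP: 2+3+2+9 = 16
VLY - BRV - FIR - ALP: 2+8+9 = 19
VLY - BRV - QRY - CEN - ALP: 2+3+2+8 = 15
VLY - BRV - QRY - MID - FIR - ALP: 2+3+2+2+9 = 18
Cheapest is VLY - BRV - QRY - CEN - ALP at 15 min.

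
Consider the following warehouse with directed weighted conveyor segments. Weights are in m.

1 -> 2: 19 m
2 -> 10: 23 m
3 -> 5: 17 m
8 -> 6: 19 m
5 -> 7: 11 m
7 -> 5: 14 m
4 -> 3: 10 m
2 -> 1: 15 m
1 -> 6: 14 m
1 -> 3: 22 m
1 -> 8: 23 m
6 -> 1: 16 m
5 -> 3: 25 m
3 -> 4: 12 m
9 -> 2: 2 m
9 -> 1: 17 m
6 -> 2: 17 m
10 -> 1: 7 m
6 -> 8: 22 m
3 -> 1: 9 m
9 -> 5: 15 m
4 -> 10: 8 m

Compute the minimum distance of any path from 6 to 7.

66 m

Shortest distances from 6:
6: 0
1: 16  (via 6)
2: 17  (via 6)
8: 22  (via 6)
3: 38  (via 1)
10: 40  (via 2)
4: 50  (via 3)
5: 55  (via 3)
7: 66  (via 5)
Shortest route: 6 → 1 → 3 → 5 → 7 = 66 m.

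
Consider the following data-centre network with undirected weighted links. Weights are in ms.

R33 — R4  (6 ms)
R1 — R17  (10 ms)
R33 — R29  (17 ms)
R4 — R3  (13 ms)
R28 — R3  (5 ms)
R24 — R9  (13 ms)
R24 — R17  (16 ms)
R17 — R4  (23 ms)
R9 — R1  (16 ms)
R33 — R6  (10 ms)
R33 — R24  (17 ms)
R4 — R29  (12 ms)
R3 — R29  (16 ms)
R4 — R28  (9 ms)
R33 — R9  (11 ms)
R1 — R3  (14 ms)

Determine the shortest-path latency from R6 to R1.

Running Dijkstra from R6:
R6: 0
R33: 10  (via R6)
R4: 16  (via R33)
R9: 21  (via R33)
R28: 25  (via R4)
R29: 27  (via R33)
R24: 27  (via R33)
R3: 29  (via R4)
R1: 37  (via R9)
Shortest route: R6–R33–R9–R1 = 37 ms.

37 ms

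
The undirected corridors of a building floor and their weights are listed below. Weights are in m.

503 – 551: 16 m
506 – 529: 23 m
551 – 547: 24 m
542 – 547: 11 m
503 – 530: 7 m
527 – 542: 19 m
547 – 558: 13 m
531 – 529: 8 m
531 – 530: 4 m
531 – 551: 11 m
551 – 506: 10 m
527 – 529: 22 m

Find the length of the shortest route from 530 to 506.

25 m

Settle nodes by increasing distance from 530:
530: 0
531: 4  (via 530)
503: 7  (via 530)
529: 12  (via 531)
551: 15  (via 531)
506: 25  (via 551)
Shortest route: 530 → 531 → 551 → 506 = 25 m.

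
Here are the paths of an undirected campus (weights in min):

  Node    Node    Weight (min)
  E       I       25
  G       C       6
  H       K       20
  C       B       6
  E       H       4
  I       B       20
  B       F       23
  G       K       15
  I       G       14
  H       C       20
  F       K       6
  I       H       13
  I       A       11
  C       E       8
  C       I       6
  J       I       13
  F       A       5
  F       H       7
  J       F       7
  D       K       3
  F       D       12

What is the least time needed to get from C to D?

Compare a few routes:
C - I - A - F - K - D: 6+11+5+6+3 = 31
C - G - K - D: 6+15+3 = 24
C - E - H - F - D: 8+4+7+12 = 31
C - E - H - F - K - D: 8+4+7+6+3 = 28
The minimum is 24 min via C - G - K - D.

24 min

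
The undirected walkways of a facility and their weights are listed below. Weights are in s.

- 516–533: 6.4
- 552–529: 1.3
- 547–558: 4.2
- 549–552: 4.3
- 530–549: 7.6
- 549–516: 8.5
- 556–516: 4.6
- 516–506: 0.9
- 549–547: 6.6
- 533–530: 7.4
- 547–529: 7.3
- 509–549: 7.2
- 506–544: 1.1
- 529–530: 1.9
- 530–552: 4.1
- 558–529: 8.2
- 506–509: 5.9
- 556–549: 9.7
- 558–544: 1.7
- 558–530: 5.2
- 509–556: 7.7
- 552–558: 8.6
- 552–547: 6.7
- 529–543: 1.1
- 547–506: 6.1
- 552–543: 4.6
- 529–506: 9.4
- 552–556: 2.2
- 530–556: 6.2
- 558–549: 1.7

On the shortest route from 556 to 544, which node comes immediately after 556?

516

Enumerating some paths:
556 - 552 - 549 - 558 - 544: 2.2+4.3+1.7+1.7 = 9.9
556 - 552 - 558 - 544: 2.2+8.6+1.7 = 12.5
556 - 516 - 506 - 544: 4.6+0.9+1.1 = 6.6
556 - 552 - 529 - 530 - 558 - 544: 2.2+1.3+1.9+5.2+1.7 = 12.3
The minimum is 6.6 s via 556 - 516 - 506 - 544.
So from 556 the first move is to 516.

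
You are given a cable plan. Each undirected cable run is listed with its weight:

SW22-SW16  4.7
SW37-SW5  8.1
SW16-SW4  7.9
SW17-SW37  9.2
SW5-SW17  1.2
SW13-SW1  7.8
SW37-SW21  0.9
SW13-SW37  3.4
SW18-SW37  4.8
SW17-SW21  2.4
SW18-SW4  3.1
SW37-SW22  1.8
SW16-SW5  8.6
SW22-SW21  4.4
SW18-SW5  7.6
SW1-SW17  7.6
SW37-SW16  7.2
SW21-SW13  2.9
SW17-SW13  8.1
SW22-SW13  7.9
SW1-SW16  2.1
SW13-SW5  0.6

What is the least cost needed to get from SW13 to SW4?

Shortest distances from SW13:
SW13: 0
SW5: 0.6  (via SW13)
SW17: 1.8  (via SW5)
SW21: 2.9  (via SW13)
SW37: 3.4  (via SW13)
SW22: 5.2  (via SW37)
SW1: 7.8  (via SW13)
SW18: 8.2  (via SW5)
SW16: 9.2  (via SW5)
SW4: 11.3  (via SW18)
Shortest route: SW13–SW5–SW18–SW4 = 11.3.

11.3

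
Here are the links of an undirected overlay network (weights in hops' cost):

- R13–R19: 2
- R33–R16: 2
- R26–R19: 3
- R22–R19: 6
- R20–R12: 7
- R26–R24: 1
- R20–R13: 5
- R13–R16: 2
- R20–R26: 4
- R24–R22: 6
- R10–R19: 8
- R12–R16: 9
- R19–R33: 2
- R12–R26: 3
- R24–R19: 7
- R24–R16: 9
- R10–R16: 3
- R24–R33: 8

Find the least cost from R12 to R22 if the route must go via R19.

12 hops' cost

Best R12 to R19: R12–R26–R19 costing 6
Shortest R19→R22: R19–R22 = 6
Total via R19: 6 + 6 = 12 hops' cost.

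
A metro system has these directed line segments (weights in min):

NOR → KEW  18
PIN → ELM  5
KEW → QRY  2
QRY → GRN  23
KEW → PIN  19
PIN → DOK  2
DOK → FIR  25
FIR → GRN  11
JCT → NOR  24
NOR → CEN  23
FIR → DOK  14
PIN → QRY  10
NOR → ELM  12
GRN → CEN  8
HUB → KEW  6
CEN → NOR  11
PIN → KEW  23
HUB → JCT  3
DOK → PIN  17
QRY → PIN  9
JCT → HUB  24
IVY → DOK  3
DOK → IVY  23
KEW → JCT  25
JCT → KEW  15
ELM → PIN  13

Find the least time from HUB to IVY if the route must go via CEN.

100 min

Shortest HUB→CEN: HUB → KEW → QRY → GRN → CEN = 39
Shortest CEN→IVY: CEN → NOR → ELM → PIN → DOK → IVY = 61
Total via CEN: 39 + 61 = 100 min.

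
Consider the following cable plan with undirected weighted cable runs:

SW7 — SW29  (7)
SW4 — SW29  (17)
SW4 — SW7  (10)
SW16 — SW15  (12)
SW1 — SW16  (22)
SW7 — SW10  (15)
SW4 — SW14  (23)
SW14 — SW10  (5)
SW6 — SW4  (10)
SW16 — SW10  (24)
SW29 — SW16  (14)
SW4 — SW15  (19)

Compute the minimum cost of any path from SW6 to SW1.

Shortest distances from SW6:
SW6: 0
SW4: 10  (via SW6)
SW7: 20  (via SW4)
SW29: 27  (via SW4)
SW15: 29  (via SW4)
SW14: 33  (via SW4)
SW10: 35  (via SW7)
SW16: 41  (via SW29)
SW1: 63  (via SW16)
Shortest route: SW6–SW4–SW29–SW16–SW1 = 63.

63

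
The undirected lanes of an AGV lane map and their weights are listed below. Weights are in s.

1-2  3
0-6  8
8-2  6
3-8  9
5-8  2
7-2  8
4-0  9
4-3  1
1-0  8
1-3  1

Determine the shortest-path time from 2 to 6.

19 s

Running Dijkstra from 2:
2: 0
1: 3  (via 2)
3: 4  (via 1)
4: 5  (via 3)
8: 6  (via 2)
5: 8  (via 8)
7: 8  (via 2)
0: 11  (via 1)
6: 19  (via 0)
Shortest route: 2 → 1 → 0 → 6 = 19 s.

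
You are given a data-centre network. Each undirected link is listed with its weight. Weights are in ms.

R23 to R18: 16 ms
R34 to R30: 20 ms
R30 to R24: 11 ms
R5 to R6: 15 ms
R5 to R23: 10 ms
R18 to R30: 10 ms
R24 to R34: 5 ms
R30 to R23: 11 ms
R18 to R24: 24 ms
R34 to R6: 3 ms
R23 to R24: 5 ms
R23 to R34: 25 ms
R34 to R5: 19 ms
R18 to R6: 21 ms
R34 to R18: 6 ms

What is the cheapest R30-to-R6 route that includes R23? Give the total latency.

24 ms

Shortest R30→R23: R30–R23 = 11
Best R23 to R6: R23–R24–R34–R6 costing 13
Total via R23: 11 + 13 = 24 ms.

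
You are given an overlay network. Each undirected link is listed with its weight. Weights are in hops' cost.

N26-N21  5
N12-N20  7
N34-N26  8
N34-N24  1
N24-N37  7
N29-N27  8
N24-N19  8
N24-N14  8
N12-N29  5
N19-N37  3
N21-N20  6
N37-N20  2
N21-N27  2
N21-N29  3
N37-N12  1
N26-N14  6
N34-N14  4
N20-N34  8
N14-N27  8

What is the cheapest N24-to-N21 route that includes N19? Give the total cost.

Shortest N24→N19: N24 → N19 = 8
Best N19 to N21: N19 → N37 → N20 → N21 costing 11
Total via N19: 8 + 11 = 19 hops' cost.

19 hops' cost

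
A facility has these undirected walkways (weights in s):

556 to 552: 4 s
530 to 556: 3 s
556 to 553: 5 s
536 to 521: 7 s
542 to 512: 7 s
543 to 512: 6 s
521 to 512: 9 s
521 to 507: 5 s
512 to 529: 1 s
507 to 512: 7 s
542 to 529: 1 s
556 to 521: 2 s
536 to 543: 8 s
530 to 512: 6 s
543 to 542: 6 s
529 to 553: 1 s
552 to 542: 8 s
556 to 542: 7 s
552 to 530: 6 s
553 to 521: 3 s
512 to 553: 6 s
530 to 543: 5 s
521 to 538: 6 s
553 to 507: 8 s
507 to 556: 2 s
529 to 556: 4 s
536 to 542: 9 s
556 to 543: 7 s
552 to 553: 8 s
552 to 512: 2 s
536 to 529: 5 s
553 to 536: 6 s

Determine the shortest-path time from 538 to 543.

Settle nodes by increasing distance from 538:
538: 0
521: 6  (via 538)
556: 8  (via 521)
553: 9  (via 521)
529: 10  (via 553)
507: 10  (via 556)
542: 11  (via 529)
512: 11  (via 529)
530: 11  (via 556)
552: 12  (via 556)
536: 13  (via 521)
543: 15  (via 556)
Shortest route: 538–521–556–543 = 15 s.

15 s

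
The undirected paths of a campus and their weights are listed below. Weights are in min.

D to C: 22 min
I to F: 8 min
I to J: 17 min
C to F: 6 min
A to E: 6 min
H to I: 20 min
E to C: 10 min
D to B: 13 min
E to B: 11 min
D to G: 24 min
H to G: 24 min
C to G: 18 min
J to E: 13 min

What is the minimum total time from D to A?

30 min

Compare a few routes:
D → C → E → A: 22+10+6 = 38
D → B → E → A: 13+11+6 = 30
D → G → C → E → A: 24+18+10+6 = 58
Cheapest is D → B → E → A at 30 min.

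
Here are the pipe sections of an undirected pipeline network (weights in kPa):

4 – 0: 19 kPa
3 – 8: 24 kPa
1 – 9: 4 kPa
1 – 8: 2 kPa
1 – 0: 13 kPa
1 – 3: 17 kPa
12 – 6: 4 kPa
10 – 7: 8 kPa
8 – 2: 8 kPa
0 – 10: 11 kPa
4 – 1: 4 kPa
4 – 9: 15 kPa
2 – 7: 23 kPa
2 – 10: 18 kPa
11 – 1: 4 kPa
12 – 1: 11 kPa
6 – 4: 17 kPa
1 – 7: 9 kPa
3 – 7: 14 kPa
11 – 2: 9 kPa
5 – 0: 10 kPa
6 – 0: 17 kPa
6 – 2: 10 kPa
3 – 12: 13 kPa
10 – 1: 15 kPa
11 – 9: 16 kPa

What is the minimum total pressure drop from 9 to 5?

27 kPa

Candidate routes:
9 → 1 → 0 → 5: 4+13+10 = 27
9 → 1 → 4 → 0 → 5: 4+4+19+10 = 37
The minimum is 27 kPa via 9 → 1 → 0 → 5.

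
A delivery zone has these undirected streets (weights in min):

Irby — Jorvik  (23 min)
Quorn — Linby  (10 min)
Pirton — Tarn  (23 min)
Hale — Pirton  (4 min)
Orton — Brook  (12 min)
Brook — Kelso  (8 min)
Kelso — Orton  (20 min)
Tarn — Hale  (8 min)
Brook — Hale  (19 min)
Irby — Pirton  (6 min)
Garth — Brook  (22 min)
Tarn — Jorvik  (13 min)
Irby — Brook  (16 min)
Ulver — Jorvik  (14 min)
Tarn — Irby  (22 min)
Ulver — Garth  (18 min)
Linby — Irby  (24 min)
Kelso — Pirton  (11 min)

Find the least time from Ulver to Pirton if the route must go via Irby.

43 min

Shortest Ulver→Irby: Ulver–Jorvik–Irby = 37
Best Irby to Pirton: Irby–Pirton costing 6
Total via Irby: 37 + 6 = 43 min.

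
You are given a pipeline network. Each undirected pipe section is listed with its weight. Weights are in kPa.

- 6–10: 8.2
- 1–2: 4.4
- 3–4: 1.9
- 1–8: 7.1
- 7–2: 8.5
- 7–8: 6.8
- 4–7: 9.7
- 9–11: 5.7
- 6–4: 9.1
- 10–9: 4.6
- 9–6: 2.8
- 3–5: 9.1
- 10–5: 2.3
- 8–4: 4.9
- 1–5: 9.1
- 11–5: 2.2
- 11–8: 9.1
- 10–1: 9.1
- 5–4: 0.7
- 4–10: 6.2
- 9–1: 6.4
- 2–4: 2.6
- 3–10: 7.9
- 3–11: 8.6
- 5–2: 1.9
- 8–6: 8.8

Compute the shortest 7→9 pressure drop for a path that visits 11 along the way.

Best 7 to 11: 7 → 2 → 5 → 11 costing 12.6
Shortest 11→9: 11 → 9 = 5.7
Total via 11: 12.6 + 5.7 = 18.3 kPa.

18.3 kPa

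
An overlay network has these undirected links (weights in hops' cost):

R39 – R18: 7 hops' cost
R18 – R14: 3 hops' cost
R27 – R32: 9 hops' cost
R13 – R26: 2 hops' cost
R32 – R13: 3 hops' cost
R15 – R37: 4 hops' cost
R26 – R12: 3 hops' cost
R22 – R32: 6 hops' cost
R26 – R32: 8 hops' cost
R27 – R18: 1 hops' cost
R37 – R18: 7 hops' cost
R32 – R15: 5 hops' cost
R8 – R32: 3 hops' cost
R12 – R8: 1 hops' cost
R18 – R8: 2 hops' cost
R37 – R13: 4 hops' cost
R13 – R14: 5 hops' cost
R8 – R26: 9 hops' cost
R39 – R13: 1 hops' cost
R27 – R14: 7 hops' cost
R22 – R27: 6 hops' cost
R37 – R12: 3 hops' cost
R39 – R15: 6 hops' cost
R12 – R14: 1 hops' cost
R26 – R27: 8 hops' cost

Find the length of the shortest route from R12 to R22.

10 hops' cost

Shortest distances from R12:
R12: 0
R14: 1  (via R12)
R8: 1  (via R12)
R18: 3  (via R8)
R37: 3  (via R12)
R26: 3  (via R12)
R32: 4  (via R8)
R27: 4  (via R18)
R13: 5  (via R26)
R39: 6  (via R13)
R15: 7  (via R37)
R22: 10  (via R32)
Shortest route: R12–R8–R32–R22 = 10 hops' cost.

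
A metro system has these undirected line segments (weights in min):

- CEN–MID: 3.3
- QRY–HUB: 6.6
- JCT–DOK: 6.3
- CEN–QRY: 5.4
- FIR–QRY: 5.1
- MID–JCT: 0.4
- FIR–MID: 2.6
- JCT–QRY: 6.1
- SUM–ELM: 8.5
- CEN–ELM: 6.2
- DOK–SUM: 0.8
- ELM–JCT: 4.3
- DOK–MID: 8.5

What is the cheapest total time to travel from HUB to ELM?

Candidate routes:
HUB → QRY → JCT → ELM: 6.6+6.1+4.3 = 17
HUB → QRY → CEN → ELM: 6.6+5.4+6.2 = 18.2
HUB → QRY → CEN → MID → JCT → ELM: 6.6+5.4+3.3+0.4+4.3 = 20
HUB → QRY → FIR → MID → JCT → ELM: 6.6+5.1+2.6+0.4+4.3 = 19
The minimum is 17 min via HUB → QRY → JCT → ELM.

17 min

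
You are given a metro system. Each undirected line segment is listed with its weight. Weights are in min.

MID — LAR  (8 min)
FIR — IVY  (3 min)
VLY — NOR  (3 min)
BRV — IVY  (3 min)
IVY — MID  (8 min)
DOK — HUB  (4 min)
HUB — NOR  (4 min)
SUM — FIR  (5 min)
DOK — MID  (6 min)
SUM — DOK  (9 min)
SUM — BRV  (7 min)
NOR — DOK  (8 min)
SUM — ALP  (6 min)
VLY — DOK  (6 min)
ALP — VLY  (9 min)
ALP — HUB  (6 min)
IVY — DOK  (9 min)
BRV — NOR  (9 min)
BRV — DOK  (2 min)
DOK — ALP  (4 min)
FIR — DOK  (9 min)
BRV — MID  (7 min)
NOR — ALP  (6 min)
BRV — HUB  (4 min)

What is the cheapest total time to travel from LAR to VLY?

Compare a few routes:
LAR → MID → BRV → DOK → VLY: 8+7+2+6 = 23
LAR → MID → DOK → HUB → NOR → VLY: 8+6+4+4+3 = 25
LAR → MID → DOK → VLY: 8+6+6 = 20
Cheapest is LAR → MID → DOK → VLY at 20 min.

20 min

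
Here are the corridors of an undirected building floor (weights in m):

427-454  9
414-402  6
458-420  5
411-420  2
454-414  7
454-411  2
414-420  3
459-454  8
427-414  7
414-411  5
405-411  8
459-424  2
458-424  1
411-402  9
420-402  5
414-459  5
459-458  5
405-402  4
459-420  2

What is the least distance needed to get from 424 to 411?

6 m

Enumerating some paths:
424 - 459 - 420 - 411: 2+2+2 = 6
424 - 459 - 454 - 411: 2+8+2 = 12
424 - 458 - 459 - 420 - 411: 1+5+2+2 = 10
424 - 458 - 420 - 411: 1+5+2 = 8
Cheapest is 424 - 459 - 420 - 411 at 6 m.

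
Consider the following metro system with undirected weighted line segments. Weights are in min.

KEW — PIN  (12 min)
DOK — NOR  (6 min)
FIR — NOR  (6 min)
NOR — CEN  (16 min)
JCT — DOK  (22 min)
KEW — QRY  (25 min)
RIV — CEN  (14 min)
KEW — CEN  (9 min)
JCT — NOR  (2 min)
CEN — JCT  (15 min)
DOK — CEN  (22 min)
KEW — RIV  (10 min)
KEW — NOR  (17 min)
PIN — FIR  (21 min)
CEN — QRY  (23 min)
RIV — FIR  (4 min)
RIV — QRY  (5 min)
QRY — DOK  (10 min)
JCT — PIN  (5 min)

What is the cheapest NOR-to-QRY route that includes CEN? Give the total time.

Best NOR to CEN: NOR–CEN costing 16
Shortest CEN→QRY: CEN–RIV–QRY = 19
Total via CEN: 16 + 19 = 35 min.

35 min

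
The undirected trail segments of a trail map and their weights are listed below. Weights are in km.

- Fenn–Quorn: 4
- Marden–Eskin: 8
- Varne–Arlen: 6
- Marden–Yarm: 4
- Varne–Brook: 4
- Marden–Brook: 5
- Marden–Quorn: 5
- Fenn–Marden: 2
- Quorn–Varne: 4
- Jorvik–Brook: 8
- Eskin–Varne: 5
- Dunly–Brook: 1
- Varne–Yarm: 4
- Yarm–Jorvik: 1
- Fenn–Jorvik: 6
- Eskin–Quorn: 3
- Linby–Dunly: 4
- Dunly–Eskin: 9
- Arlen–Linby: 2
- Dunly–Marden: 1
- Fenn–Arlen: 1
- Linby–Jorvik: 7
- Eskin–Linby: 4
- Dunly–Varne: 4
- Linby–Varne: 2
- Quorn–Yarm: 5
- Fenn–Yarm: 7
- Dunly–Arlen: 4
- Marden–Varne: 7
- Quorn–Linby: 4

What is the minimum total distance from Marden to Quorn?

Enumerating some paths:
Marden → Fenn → Arlen → Linby → Quorn: 2+1+2+4 = 9
Marden → Fenn → Quorn: 2+4 = 6
Marden → Quorn: 5 = 5
The minimum is 5 km via Marden → Quorn.

5 km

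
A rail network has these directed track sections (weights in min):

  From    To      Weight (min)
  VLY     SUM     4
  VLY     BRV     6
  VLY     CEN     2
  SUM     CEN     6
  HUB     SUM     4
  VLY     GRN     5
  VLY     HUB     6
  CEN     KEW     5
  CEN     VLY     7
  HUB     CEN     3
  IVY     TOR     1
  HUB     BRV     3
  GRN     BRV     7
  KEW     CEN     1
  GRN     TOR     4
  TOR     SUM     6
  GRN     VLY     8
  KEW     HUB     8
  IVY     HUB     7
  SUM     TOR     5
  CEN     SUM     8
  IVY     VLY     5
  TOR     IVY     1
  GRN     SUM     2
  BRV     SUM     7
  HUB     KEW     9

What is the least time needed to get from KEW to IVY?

Enumerating some paths:
KEW - CEN - VLY - SUM - TOR - IVY: 1+7+4+5+1 = 18
KEW - CEN - SUM - TOR - IVY: 1+8+5+1 = 15
KEW - HUB - SUM - TOR - IVY: 8+4+5+1 = 18
The minimum is 15 min via KEW - CEN - SUM - TOR - IVY.

15 min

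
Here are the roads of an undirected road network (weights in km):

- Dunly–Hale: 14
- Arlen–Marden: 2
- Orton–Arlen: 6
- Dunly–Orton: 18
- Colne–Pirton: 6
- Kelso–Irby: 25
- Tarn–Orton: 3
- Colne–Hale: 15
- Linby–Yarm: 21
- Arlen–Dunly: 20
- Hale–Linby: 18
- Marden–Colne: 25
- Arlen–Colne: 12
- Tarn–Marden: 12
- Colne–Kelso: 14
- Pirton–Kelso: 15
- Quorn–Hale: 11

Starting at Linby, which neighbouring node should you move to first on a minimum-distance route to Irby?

Compare a few routes:
Linby → Hale → Colne → Kelso → Irby: 18+15+14+25 = 72
Linby → Hale → Colne → Pirton → Kelso → Irby: 18+15+6+15+25 = 79
Cheapest is Linby → Hale → Colne → Kelso → Irby at 72 km.
So from Linby the first move is to Hale.

Hale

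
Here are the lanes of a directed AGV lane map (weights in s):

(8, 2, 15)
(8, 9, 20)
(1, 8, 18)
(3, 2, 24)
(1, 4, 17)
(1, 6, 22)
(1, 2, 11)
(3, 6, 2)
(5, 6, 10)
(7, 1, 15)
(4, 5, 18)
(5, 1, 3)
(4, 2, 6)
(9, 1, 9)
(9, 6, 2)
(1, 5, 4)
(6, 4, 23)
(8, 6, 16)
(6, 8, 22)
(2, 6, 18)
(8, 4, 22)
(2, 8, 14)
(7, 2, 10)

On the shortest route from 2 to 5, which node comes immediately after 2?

Enumerating some paths:
2 → 8 → 9 → 1 → 5: 14+20+9+4 = 47
2 → 6 → 4 → 5: 18+23+18 = 59
2 → 8 → 4 → 5: 14+22+18 = 54
Cheapest is 2 → 8 → 9 → 1 → 5 at 47 s.
So from 2 the first move is to 8.

8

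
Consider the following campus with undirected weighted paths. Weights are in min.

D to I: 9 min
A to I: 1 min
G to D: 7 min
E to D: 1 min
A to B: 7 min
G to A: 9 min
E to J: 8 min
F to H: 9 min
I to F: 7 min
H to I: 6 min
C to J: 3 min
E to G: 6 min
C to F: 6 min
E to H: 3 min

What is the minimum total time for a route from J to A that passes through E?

18 min

Shortest J→E: J → E = 8
Shortest E→A: E → H → I → A = 10
Total via E: 8 + 10 = 18 min.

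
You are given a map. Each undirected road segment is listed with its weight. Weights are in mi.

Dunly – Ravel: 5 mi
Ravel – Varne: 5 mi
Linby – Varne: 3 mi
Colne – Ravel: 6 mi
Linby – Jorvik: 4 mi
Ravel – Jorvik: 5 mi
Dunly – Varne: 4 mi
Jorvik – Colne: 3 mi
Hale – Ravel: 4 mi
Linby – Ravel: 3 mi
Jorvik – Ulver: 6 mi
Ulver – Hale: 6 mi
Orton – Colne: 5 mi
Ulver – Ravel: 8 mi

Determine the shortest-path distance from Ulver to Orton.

14 mi

Running Dijkstra from Ulver:
Ulver: 0
Hale: 6  (via Ulver)
Jorvik: 6  (via Ulver)
Ravel: 8  (via Ulver)
Colne: 9  (via Jorvik)
Linby: 10  (via Jorvik)
Dunly: 13  (via Ravel)
Varne: 13  (via Ravel)
Orton: 14  (via Colne)
Shortest route: Ulver–Jorvik–Colne–Orton = 14 mi.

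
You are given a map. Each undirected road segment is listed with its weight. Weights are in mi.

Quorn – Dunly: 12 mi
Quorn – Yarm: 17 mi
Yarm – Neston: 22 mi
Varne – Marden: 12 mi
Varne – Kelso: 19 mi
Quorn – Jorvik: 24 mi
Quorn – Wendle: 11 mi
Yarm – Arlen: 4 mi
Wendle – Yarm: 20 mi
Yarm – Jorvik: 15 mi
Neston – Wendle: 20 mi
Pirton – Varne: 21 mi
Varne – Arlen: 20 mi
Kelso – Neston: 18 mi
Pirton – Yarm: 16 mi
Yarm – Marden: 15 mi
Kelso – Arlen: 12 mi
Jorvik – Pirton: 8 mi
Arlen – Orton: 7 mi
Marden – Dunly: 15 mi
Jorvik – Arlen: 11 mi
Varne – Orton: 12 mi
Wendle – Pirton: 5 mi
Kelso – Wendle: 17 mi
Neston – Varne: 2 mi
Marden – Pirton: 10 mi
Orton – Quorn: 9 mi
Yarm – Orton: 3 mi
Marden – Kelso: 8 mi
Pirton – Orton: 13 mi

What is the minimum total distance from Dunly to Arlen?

28 mi

Compare a few routes:
Dunly–Marden–Yarm–Arlen: 15+15+4 = 34
Dunly–Quorn–Yarm–Arlen: 12+17+4 = 33
Dunly–Quorn–Orton–Arlen: 12+9+7 = 28
Cheapest is Dunly–Quorn–Orton–Arlen at 28 mi.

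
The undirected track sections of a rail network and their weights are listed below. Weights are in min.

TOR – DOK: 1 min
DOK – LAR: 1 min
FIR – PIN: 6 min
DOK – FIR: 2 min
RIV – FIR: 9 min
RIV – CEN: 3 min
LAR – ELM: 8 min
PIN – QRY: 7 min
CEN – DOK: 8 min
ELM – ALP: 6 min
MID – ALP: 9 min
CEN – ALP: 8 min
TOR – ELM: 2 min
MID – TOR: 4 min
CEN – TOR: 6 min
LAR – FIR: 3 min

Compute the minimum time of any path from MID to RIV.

Compare a few routes:
MID → TOR → DOK → CEN → RIV: 4+1+8+3 = 16
MID → TOR → CEN → RIV: 4+6+3 = 13
Cheapest is MID → TOR → CEN → RIV at 13 min.

13 min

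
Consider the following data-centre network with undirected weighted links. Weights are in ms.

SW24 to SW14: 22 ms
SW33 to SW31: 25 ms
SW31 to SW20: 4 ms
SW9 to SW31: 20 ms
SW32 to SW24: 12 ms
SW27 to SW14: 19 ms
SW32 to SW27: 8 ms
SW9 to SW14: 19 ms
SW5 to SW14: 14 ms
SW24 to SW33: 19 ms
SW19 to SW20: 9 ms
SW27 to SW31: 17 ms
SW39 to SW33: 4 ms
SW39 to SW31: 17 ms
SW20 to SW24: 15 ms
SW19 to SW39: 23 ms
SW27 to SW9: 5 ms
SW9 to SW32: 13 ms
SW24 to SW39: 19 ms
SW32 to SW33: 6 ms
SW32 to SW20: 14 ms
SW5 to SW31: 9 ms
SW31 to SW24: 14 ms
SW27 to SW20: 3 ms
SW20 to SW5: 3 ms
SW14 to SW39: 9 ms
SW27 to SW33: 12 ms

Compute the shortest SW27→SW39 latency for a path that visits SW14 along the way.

Best SW27 to SW14: SW27–SW14 costing 19
Best SW14 to SW39: SW14–SW39 costing 9
Total via SW14: 19 + 9 = 28 ms.

28 ms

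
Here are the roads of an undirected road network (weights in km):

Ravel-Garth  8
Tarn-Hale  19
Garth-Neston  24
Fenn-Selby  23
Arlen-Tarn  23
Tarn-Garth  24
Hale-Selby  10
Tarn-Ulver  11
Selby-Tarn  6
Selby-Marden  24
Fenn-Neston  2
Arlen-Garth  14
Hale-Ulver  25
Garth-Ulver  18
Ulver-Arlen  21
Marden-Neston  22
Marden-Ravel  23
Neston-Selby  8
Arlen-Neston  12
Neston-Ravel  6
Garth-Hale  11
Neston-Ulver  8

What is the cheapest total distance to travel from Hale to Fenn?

20 km

Enumerating some paths:
Hale–Garth–Ravel–Neston–Fenn: 11+8+6+2 = 27
Hale–Selby–Neston–Fenn: 10+8+2 = 20
Hale–Selby–Fenn: 10+23 = 33
Cheapest is Hale–Selby–Neston–Fenn at 20 km.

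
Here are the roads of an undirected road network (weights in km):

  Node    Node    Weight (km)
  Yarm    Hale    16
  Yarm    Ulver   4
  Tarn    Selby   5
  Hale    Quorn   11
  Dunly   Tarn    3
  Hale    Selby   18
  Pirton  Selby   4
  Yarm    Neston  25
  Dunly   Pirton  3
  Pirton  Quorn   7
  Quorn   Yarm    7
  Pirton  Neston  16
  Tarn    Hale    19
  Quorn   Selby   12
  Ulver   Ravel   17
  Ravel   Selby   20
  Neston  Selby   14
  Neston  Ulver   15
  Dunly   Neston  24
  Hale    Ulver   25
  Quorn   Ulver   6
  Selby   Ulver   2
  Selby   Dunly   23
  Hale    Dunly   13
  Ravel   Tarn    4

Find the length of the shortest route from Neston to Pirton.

Running Dijkstra from Neston:
Neston: 0
Selby: 14  (via Neston)
Ulver: 15  (via Neston)
Pirton: 16  (via Neston)
Shortest route: Neston–Pirton = 16 km.

16 km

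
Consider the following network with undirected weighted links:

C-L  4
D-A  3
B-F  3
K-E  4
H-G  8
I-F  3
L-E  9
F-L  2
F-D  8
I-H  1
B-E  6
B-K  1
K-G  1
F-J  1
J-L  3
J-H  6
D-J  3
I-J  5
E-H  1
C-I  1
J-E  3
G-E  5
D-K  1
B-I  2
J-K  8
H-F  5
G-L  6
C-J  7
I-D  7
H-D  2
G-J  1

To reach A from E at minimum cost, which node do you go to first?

Enumerating some paths:
E - H - D - A: 1+2+3 = 6
E - J - D - A: 3+3+3 = 9
E - K - D - A: 4+1+3 = 8
Cheapest is E - H - D - A at 6.
So from E the first move is to H.

H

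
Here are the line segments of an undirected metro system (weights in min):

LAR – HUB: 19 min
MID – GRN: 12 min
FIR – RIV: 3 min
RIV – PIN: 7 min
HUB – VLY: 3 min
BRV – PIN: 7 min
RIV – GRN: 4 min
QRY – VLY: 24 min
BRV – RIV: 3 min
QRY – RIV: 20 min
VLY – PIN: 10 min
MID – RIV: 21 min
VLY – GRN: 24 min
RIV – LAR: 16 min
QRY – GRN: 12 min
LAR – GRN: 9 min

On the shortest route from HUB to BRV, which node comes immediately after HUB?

Candidate routes:
HUB - LAR - GRN - RIV - BRV: 19+9+4+3 = 35
HUB - VLY - GRN - RIV - BRV: 3+24+4+3 = 34
HUB - VLY - PIN - RIV - BRV: 3+10+7+3 = 23
HUB - VLY - PIN - BRV: 3+10+7 = 20
The minimum is 20 min via HUB - VLY - PIN - BRV.
So from HUB the first move is to VLY.

VLY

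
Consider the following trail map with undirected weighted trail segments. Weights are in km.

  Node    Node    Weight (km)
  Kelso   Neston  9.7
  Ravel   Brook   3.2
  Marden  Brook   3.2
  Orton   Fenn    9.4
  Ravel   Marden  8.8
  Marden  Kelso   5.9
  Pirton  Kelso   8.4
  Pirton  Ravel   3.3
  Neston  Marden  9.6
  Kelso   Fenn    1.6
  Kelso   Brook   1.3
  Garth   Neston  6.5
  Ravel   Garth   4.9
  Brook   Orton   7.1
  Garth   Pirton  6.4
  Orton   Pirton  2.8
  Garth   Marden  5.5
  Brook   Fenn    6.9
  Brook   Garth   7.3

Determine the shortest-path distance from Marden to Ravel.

6.4 km

Candidate routes:
Marden → Ravel: 8.8 = 8.8
Marden → Kelso → Brook → Ravel: 5.9+1.3+3.2 = 10.4
Marden → Brook → Ravel: 3.2+3.2 = 6.4
Cheapest is Marden → Brook → Ravel at 6.4 km.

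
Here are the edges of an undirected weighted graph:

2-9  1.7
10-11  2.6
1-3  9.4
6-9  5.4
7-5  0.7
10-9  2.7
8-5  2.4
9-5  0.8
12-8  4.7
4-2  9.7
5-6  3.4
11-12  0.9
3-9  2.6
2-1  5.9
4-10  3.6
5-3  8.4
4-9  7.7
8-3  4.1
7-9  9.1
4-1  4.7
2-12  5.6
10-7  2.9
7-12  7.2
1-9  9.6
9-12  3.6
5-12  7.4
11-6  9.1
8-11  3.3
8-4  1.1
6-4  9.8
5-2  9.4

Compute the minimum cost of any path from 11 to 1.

9.1

Compare a few routes:
11–8–4–1: 3.3+1.1+4.7 = 9.1
11–10–4–1: 2.6+3.6+4.7 = 10.9
The minimum is 9.1 via 11–8–4–1.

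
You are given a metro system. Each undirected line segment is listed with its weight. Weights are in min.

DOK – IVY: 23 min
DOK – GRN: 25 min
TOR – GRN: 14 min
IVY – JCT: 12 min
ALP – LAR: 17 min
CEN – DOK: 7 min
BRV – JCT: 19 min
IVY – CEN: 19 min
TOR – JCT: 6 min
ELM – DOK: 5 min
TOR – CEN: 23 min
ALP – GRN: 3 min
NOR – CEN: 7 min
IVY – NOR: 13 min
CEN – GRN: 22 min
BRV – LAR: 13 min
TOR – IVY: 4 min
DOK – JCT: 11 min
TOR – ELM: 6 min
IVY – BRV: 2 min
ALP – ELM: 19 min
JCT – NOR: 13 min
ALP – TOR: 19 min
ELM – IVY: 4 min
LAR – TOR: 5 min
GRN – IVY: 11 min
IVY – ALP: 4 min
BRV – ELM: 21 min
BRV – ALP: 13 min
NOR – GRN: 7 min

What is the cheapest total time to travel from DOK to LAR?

16 min

Shortest distances from DOK:
DOK: 0
ELM: 5  (via DOK)
CEN: 7  (via DOK)
IVY: 9  (via ELM)
JCT: 11  (via DOK)
BRV: 11  (via IVY)
TOR: 11  (via ELM)
ALP: 13  (via IVY)
NOR: 14  (via CEN)
LAR: 16  (via TOR)
Shortest route: DOK–ELM–TOR–LAR = 16 min.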